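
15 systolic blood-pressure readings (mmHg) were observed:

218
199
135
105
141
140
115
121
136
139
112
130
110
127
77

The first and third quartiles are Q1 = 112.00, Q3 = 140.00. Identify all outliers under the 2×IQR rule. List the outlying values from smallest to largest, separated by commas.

IQR = Q3 − Q1 = 140.00 − 112.00 = 28.00.
Lower fence = Q1 − 2·IQR = 112.00 − 56.00 = 56.00.
Upper fence = Q3 + 2·IQR = 140.00 + 56.00 = 196.00.
199 > 196.00 → outlier.
218 > 196.00 → outlier.
All remaining values lie within [56.00, 196.00].

199, 218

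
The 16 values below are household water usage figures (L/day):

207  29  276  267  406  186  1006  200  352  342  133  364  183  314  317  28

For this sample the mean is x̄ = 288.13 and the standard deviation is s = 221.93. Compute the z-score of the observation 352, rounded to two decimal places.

z = (352 − 288.13) / 221.93 = 0.29.

0.29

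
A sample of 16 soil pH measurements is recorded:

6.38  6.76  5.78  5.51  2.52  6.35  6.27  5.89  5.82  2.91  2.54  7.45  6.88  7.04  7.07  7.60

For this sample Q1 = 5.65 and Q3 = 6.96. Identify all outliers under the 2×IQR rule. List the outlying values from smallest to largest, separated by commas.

IQR = Q3 − Q1 = 6.96 − 5.65 = 1.31.
Lower fence = Q1 − 2·IQR = 5.65 − 2.62 = 3.03.
Upper fence = Q3 + 2·IQR = 6.96 + 2.62 = 9.58.
2.52 < 3.03 → outlier.
2.54 < 3.03 → outlier.
2.91 < 3.03 → outlier.
All remaining values lie within [3.03, 9.58].

2.52, 2.54, 2.91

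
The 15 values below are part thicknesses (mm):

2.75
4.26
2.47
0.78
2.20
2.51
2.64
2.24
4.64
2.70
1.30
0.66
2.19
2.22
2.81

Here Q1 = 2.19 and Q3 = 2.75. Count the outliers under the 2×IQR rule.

4

IQR = 0.56; fences at 2.19 − 1.12 = 1.07 and 2.75 + 1.12 = 3.87.
Outside the cutoffs: 0.66, 0.78, 4.26, 4.64.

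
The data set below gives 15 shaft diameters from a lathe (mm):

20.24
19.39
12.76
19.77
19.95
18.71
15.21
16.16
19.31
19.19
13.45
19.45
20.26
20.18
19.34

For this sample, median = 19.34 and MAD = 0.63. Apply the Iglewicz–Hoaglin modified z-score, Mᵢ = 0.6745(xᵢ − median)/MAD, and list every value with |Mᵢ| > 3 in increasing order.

|Mᵢ| > 3 ⇔ |xᵢ − 19.34| > 3·0.63/0.6745 = 2.80.
So outliers lie outside [16.54, 22.14].
12.76: M = -7.04 → outlier.
13.45: M = -6.31 → outlier.
15.21: M = -4.42 → outlier.
16.16: M = -3.40 → outlier.

12.76, 13.45, 15.21, 16.16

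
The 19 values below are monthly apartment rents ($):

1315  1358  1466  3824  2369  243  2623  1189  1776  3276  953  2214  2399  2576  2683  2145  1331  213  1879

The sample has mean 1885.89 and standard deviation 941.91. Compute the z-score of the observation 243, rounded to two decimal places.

z = (243 − 1885.89) / 941.91 = -1.74.

-1.74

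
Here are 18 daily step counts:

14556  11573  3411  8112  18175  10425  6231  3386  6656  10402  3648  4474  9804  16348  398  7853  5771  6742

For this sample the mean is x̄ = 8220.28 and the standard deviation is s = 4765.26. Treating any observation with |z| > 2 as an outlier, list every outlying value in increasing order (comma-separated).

Cutoffs at x̄ ± 2s: 8220.28 ± 2·4765.26 = [-1310.24, 17750.80].
18175: z = 2.09, |z| > 2 → outlier.
Every other value lies within [-1310.24, 17750.80].

18175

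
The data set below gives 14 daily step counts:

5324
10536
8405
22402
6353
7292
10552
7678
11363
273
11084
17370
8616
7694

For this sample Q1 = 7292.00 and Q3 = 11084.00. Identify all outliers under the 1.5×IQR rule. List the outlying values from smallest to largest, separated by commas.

273, 17370, 22402

IQR = Q3 − Q1 = 11084.00 − 7292.00 = 3792.00.
Lower fence = Q1 − 1.5·IQR = 7292.00 − 5688.00 = 1604.00.
Upper fence = Q3 + 1.5·IQR = 11084.00 + 5688.00 = 16772.00.
273 < 1604.00 → outlier.
17370 > 16772.00 → outlier.
22402 > 16772.00 → outlier.
All remaining values lie within [1604.00, 16772.00].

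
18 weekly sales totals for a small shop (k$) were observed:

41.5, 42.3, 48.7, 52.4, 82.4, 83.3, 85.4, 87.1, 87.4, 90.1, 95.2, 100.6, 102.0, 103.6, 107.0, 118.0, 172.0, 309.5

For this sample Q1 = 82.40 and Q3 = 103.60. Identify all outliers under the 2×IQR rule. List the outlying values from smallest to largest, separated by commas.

172.0, 309.5

IQR = Q3 − Q1 = 103.60 − 82.40 = 21.20.
Lower fence = Q1 − 2·IQR = 82.40 − 42.40 = 40.00.
Upper fence = Q3 + 2·IQR = 103.60 + 42.40 = 146.00.
172.0 > 146.00 → outlier.
309.5 > 146.00 → outlier.
All remaining values lie within [40.00, 146.00].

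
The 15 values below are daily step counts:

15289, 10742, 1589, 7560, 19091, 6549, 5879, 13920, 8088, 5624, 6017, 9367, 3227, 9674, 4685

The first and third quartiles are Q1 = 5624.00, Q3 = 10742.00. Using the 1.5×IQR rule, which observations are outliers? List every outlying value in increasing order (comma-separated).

IQR = Q3 − Q1 = 10742.00 − 5624.00 = 5118.00.
Lower fence = Q1 − 1.5·IQR = 5624.00 − 7677.00 = -2053.00.
Upper fence = Q3 + 1.5·IQR = 10742.00 + 7677.00 = 18419.00.
19091 > 18419.00 → outlier.
All remaining values lie within [-2053.00, 18419.00].

19091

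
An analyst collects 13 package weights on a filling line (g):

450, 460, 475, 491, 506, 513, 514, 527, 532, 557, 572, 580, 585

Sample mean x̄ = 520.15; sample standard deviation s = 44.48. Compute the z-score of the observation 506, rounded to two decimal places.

z = (506 − 520.15) / 44.48 = -0.32.

-0.32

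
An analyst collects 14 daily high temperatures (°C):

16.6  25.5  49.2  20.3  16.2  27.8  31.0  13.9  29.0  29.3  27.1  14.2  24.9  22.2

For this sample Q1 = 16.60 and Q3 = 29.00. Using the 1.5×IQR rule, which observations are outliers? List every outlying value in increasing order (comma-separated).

IQR = Q3 − Q1 = 29.00 − 16.60 = 12.40.
Lower fence = Q1 − 1.5·IQR = 16.60 − 18.60 = -2.00.
Upper fence = Q3 + 1.5·IQR = 29.00 + 18.60 = 47.60.
49.2 > 47.60 → outlier.
All remaining values lie within [-2.00, 47.60].

49.2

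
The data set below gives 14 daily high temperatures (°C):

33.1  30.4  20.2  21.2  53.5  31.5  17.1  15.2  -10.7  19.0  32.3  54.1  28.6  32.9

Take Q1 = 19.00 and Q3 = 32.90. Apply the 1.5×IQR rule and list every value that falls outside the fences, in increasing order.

IQR = Q3 − Q1 = 32.90 − 19.00 = 13.90.
Lower fence = Q1 − 1.5·IQR = 19.00 − 20.85 = -1.85.
Upper fence = Q3 + 1.5·IQR = 32.90 + 20.85 = 53.75.
-10.7 < -1.85 → outlier.
54.1 > 53.75 → outlier.
All remaining values lie within [-1.85, 53.75].

-10.7, 54.1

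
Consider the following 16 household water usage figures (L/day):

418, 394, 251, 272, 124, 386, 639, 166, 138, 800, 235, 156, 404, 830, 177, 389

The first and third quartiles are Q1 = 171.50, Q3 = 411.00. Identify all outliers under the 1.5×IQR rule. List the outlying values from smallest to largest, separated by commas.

800, 830

IQR = Q3 − Q1 = 411.00 − 171.50 = 239.50.
Lower fence = Q1 − 1.5·IQR = 171.50 − 359.25 = -187.75.
Upper fence = Q3 + 1.5·IQR = 411.00 + 359.25 = 770.25.
800 > 770.25 → outlier.
830 > 770.25 → outlier.
All remaining values lie within [-187.75, 770.25].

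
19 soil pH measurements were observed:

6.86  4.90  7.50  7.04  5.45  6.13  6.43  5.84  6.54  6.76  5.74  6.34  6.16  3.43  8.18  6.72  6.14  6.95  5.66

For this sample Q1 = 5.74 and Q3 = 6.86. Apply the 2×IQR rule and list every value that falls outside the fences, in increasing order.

IQR = Q3 − Q1 = 6.86 − 5.74 = 1.12.
Lower fence = Q1 − 2·IQR = 5.74 − 2.24 = 3.50.
Upper fence = Q3 + 2·IQR = 6.86 + 2.24 = 9.10.
3.43 < 3.50 → outlier.
All remaining values lie within [3.50, 9.10].

3.43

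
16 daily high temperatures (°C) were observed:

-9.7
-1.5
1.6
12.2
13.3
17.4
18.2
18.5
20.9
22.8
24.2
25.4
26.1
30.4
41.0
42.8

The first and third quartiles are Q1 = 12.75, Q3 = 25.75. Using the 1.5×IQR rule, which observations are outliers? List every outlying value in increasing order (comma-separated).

-9.7

IQR = Q3 − Q1 = 25.75 − 12.75 = 13.00.
Lower fence = Q1 − 1.5·IQR = 12.75 − 19.50 = -6.75.
Upper fence = Q3 + 1.5·IQR = 25.75 + 19.50 = 45.25.
-9.7 < -6.75 → outlier.
All remaining values lie within [-6.75, 45.25].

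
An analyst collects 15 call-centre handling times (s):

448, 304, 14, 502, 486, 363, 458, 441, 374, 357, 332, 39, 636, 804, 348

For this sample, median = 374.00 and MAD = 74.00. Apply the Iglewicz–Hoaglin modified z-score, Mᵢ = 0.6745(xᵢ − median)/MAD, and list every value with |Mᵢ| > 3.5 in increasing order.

804

|Mᵢ| > 3.5 ⇔ |xᵢ − 374.00| > 3.5·74.00/0.6745 = 383.99.
So outliers lie outside [-9.99, 757.99].
804: M = 3.92 → outlier.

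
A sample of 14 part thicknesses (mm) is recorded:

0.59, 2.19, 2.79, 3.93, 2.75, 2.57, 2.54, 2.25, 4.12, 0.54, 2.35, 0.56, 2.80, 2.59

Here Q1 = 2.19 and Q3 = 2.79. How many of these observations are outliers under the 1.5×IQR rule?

IQR = 0.60; fences at 2.19 − 0.90 = 1.29 and 2.79 + 0.90 = 3.69.
Outside the cutoffs: 0.54, 0.56, 0.59, 3.93, 4.12.

5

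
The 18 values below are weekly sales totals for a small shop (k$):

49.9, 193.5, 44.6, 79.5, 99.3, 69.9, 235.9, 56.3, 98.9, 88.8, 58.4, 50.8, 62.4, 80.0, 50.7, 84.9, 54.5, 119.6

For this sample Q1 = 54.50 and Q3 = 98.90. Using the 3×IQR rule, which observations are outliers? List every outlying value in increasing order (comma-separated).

IQR = Q3 − Q1 = 98.90 − 54.50 = 44.40.
Lower fence = Q1 − 3·IQR = 54.50 − 133.20 = -78.70.
Upper fence = Q3 + 3·IQR = 98.90 + 133.20 = 232.10.
235.9 > 232.10 → outlier.
All remaining values lie within [-78.70, 232.10].

235.9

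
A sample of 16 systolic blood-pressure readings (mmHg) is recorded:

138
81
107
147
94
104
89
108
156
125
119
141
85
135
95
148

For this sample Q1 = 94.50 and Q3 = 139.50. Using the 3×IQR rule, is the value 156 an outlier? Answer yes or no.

no

IQR = Q3 − Q1 = 139.50 − 94.50 = 45.00.
Lower fence = Q1 − 3·IQR = 94.50 − 135.00 = -40.50.
Upper fence = Q3 + 3·IQR = 139.50 + 135.00 = 274.50.
156 lies within [-40.50, 274.50].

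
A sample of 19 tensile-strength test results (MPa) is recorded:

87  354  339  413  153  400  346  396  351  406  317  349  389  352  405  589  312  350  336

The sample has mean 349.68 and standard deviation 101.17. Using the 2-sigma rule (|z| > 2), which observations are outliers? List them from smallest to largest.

Cutoffs at x̄ ± 2s: 349.68 ± 2·101.17 = [147.34, 552.02].
87: z = -2.60, |z| > 2 → outlier.
589: z = 2.37, |z| > 2 → outlier.
Every other value lies within [147.34, 552.02].

87, 589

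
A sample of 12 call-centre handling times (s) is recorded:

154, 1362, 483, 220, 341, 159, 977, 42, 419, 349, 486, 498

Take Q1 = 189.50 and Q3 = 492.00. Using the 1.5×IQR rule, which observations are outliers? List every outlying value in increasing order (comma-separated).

977, 1362

IQR = Q3 − Q1 = 492.00 − 189.50 = 302.50.
Lower fence = Q1 − 1.5·IQR = 189.50 − 453.75 = -264.25.
Upper fence = Q3 + 1.5·IQR = 492.00 + 453.75 = 945.75.
977 > 945.75 → outlier.
1362 > 945.75 → outlier.
All remaining values lie within [-264.25, 945.75].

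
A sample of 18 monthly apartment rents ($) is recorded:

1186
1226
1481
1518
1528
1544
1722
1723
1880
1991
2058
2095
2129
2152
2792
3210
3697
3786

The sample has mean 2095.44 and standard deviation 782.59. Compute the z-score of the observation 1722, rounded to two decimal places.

z = (1722 − 2095.44) / 782.59 = -0.48.

-0.48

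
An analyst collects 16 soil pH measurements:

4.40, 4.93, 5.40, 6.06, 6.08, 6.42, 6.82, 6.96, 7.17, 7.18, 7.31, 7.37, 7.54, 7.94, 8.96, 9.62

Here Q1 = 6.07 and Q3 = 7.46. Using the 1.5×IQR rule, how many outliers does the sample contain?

IQR = 1.39; fences at 6.07 − 2.085 = 3.985 and 7.46 + 2.085 = 9.545.
Outside the cutoffs: 9.62.

1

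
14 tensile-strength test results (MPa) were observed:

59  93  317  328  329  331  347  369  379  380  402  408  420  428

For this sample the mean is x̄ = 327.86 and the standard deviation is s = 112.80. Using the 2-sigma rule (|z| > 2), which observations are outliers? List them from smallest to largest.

59, 93

Cutoffs at x̄ ± 2s: 327.86 ± 2·112.80 = [102.26, 553.46].
59: z = -2.38, |z| > 2 → outlier.
93: z = -2.08, |z| > 2 → outlier.
Every other value lies within [102.26, 553.46].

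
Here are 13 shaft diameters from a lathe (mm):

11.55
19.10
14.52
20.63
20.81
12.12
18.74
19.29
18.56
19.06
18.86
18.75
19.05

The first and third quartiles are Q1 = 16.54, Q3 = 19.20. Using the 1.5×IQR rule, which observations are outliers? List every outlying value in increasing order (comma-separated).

IQR = Q3 − Q1 = 19.20 − 16.54 = 2.66.
Lower fence = Q1 − 1.5·IQR = 16.54 − 3.99 = 12.55.
Upper fence = Q3 + 1.5·IQR = 19.20 + 3.99 = 23.19.
11.55 < 12.55 → outlier.
12.12 < 12.55 → outlier.
All remaining values lie within [12.55, 23.19].

11.55, 12.12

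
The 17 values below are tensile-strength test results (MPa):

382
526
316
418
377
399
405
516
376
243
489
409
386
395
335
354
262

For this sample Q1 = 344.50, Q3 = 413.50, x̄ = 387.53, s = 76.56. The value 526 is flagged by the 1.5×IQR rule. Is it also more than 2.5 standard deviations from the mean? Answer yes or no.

no

z = (526 − 387.53) / 76.56 = 1.81.
|z| = 1.81 ≤ 2.5.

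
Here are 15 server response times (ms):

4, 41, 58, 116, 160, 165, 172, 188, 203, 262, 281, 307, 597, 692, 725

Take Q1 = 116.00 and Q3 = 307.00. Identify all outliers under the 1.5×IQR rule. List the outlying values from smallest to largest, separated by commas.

597, 692, 725

IQR = Q3 − Q1 = 307.00 − 116.00 = 191.00.
Lower fence = Q1 − 1.5·IQR = 116.00 − 286.50 = -170.50.
Upper fence = Q3 + 1.5·IQR = 307.00 + 286.50 = 593.50.
597 > 593.50 → outlier.
692 > 593.50 → outlier.
725 > 593.50 → outlier.
All remaining values lie within [-170.50, 593.50].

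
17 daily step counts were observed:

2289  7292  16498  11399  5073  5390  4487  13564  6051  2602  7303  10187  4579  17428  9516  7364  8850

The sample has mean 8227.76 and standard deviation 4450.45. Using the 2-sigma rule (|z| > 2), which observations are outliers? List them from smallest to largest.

Cutoffs at x̄ ± 2s: 8227.76 ± 2·4450.45 = [-673.14, 17128.66].
17428: z = 2.07, |z| > 2 → outlier.
Every other value lies within [-673.14, 17128.66].

17428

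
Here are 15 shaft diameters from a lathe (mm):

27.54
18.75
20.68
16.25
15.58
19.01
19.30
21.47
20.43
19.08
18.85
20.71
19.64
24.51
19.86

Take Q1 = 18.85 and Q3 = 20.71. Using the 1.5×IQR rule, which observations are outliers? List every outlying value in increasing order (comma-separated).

15.58, 24.51, 27.54

IQR = Q3 − Q1 = 20.71 − 18.85 = 1.86.
Lower fence = Q1 − 1.5·IQR = 18.85 − 2.79 = 16.06.
Upper fence = Q3 + 1.5·IQR = 20.71 + 2.79 = 23.50.
15.58 < 16.06 → outlier.
24.51 > 23.50 → outlier.
27.54 > 23.50 → outlier.
All remaining values lie within [16.06, 23.50].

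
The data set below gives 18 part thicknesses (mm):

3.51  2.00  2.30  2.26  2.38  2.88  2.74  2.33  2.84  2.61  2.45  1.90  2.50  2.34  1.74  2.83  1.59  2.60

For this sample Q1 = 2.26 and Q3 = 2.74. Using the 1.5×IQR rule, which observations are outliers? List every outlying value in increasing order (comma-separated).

IQR = Q3 − Q1 = 2.74 − 2.26 = 0.48.
Lower fence = Q1 − 1.5·IQR = 2.26 − 0.72 = 1.54.
Upper fence = Q3 + 1.5·IQR = 2.74 + 0.72 = 3.46.
3.51 > 3.46 → outlier.
All remaining values lie within [1.54, 3.46].

3.51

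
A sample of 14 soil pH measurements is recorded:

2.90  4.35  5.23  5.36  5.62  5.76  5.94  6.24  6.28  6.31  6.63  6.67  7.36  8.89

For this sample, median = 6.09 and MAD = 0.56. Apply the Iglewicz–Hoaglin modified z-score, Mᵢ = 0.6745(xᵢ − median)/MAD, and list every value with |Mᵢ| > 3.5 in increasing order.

|Mᵢ| > 3.5 ⇔ |xᵢ − 6.09| > 3.5·0.56/0.6745 = 2.91.
So outliers lie outside [3.18, 9.00].
2.90: M = -3.84 → outlier.

2.90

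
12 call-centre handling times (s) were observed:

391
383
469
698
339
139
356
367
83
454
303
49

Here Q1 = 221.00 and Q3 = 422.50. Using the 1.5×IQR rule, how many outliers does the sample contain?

0

IQR = 201.50; fences at 221.00 − 302.25 = -81.25 and 422.50 + 302.25 = 724.75.
Every value lies within the cutoffs.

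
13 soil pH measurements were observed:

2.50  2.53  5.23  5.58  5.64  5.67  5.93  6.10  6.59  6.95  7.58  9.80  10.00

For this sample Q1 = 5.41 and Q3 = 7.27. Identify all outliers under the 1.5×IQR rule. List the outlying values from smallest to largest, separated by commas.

IQR = Q3 − Q1 = 7.27 − 5.41 = 1.86.
Lower fence = Q1 − 1.5·IQR = 5.41 − 2.79 = 2.62.
Upper fence = Q3 + 1.5·IQR = 7.27 + 2.79 = 10.06.
2.50 < 2.62 → outlier.
2.53 < 2.62 → outlier.
All remaining values lie within [2.62, 10.06].

2.50, 2.53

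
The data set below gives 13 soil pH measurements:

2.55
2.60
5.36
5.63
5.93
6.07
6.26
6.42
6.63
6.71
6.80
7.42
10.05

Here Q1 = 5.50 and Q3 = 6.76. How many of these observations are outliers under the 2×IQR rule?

3

IQR = 1.26; fences at 5.50 − 2.52 = 2.98 and 6.76 + 2.52 = 9.28.
Outside the cutoffs: 2.55, 2.60, 10.05.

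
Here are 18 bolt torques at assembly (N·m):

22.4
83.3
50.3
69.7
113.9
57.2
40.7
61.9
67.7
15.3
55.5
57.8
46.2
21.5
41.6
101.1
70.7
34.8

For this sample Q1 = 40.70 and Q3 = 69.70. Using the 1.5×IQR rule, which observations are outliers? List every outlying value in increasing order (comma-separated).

113.9

IQR = Q3 − Q1 = 69.70 − 40.70 = 29.00.
Lower fence = Q1 − 1.5·IQR = 40.70 − 43.50 = -2.80.
Upper fence = Q3 + 1.5·IQR = 69.70 + 43.50 = 113.20.
113.9 > 113.20 → outlier.
All remaining values lie within [-2.80, 113.20].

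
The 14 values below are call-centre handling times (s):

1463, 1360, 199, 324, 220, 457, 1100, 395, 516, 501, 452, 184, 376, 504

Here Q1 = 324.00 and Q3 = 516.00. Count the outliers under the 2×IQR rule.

3

IQR = 192.00; fences at 324.00 − 384.00 = -60.00 and 516.00 + 384.00 = 900.00.
Outside the cutoffs: 1100, 1360, 1463.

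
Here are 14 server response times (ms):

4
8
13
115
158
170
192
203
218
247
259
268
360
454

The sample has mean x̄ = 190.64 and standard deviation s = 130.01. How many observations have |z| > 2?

1

Cutoffs: x̄ ± 2s = [-69.38, 450.66].
Outside the cutoffs: 454.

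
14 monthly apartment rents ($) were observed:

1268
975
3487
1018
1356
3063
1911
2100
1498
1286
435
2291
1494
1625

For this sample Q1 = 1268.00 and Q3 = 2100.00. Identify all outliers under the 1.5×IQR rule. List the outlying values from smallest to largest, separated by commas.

IQR = Q3 − Q1 = 2100.00 − 1268.00 = 832.00.
Lower fence = Q1 − 1.5·IQR = 1268.00 − 1248.00 = 20.00.
Upper fence = Q3 + 1.5·IQR = 2100.00 + 1248.00 = 3348.00.
3487 > 3348.00 → outlier.
All remaining values lie within [20.00, 3348.00].

3487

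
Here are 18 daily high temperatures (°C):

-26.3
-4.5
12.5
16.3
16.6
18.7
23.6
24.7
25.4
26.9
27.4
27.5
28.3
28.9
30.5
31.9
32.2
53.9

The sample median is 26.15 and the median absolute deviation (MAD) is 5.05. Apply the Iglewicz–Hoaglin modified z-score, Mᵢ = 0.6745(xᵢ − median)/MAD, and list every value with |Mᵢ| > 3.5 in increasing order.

-26.3, -4.5, 53.9

|Mᵢ| > 3.5 ⇔ |xᵢ − 26.15| > 3.5·5.05/0.6745 = 26.20.
So outliers lie outside [-0.05, 52.35].
-26.3: M = -7.01 → outlier.
-4.5: M = -4.09 → outlier.
53.9: M = 3.71 → outlier.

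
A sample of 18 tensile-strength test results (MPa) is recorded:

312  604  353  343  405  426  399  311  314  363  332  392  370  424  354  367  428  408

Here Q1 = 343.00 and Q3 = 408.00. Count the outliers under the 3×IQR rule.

1

IQR = 65.00; fences at 343.00 − 195.00 = 148.00 and 408.00 + 195.00 = 603.00.
Outside the cutoffs: 604.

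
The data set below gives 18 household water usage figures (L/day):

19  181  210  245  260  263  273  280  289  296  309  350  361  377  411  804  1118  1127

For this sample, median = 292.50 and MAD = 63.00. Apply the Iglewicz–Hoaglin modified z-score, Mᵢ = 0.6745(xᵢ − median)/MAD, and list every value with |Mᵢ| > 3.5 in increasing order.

|Mᵢ| > 3.5 ⇔ |xᵢ − 292.50| > 3.5·63.00/0.6745 = 326.91.
So outliers lie outside [-34.41, 619.41].
804: M = 5.48 → outlier.
1118: M = 8.84 → outlier.
1127: M = 8.93 → outlier.

804, 1118, 1127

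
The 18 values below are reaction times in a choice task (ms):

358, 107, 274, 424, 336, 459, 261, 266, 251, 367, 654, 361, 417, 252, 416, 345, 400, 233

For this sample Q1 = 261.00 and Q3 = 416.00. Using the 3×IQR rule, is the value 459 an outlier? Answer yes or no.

no

IQR = Q3 − Q1 = 416.00 − 261.00 = 155.00.
Lower fence = Q1 − 3·IQR = 261.00 − 465.00 = -204.00.
Upper fence = Q3 + 3·IQR = 416.00 + 465.00 = 881.00.
459 lies within [-204.00, 881.00].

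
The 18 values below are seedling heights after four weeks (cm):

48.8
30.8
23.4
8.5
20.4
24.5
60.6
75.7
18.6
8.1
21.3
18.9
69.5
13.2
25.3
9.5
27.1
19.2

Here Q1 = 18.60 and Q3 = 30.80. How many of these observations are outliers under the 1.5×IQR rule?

IQR = 12.20; fences at 18.60 − 18.30 = 0.30 and 30.80 + 18.30 = 49.10.
Outside the cutoffs: 60.6, 69.5, 75.7.

3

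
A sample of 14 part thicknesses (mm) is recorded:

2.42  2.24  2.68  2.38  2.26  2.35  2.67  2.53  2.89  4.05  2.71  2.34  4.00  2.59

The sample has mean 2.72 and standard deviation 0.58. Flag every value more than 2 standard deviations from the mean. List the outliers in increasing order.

Cutoffs at x̄ ± 2s: 2.72 ± 2·0.58 = [1.56, 3.88].
4.00: z = 2.21, |z| > 2 → outlier.
4.05: z = 2.29, |z| > 2 → outlier.
Every other value lies within [1.56, 3.88].

4.00, 4.05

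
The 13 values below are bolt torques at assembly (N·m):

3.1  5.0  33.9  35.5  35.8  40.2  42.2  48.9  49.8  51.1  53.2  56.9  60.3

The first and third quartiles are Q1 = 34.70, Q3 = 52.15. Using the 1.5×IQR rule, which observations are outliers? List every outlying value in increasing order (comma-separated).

3.1, 5.0

IQR = Q3 − Q1 = 52.15 − 34.70 = 17.45.
Lower fence = Q1 − 1.5·IQR = 34.70 − 26.175 = 8.525.
Upper fence = Q3 + 1.5·IQR = 52.15 + 26.175 = 78.325.
3.1 < 8.525 → outlier.
5.0 < 8.525 → outlier.
All remaining values lie within [8.525, 78.325].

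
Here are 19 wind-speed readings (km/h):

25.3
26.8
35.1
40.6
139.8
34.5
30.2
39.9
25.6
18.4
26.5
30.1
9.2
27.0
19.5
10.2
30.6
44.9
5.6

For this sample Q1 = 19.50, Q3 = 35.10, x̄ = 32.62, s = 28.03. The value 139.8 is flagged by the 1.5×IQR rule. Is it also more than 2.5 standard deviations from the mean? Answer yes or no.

z = (139.8 − 32.62) / 28.03 = 3.82.
|z| = 3.82 > 2.5.

yes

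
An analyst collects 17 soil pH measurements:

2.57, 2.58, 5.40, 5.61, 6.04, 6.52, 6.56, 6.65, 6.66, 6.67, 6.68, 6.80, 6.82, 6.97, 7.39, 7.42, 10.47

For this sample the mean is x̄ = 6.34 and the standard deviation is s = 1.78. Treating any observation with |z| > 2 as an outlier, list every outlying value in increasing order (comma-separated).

2.57, 2.58, 10.47

Cutoffs at x̄ ± 2s: 6.34 ± 2·1.78 = [2.78, 9.90].
2.57: z = -2.12, |z| > 2 → outlier.
2.58: z = -2.11, |z| > 2 → outlier.
10.47: z = 2.32, |z| > 2 → outlier.
Every other value lies within [2.78, 9.90].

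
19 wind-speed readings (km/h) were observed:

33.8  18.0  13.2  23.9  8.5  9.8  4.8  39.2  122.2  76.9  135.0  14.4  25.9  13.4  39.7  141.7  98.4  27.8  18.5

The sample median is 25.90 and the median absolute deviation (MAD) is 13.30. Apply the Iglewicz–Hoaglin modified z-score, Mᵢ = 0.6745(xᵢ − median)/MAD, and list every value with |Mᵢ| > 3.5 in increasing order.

98.4, 122.2, 135.0, 141.7

|Mᵢ| > 3.5 ⇔ |xᵢ − 25.90| > 3.5·13.30/0.6745 = 69.01.
So outliers lie outside [-43.11, 94.91].
98.4: M = 3.68 → outlier.
122.2: M = 4.88 → outlier.
135.0: M = 5.53 → outlier.
141.7: M = 5.87 → outlier.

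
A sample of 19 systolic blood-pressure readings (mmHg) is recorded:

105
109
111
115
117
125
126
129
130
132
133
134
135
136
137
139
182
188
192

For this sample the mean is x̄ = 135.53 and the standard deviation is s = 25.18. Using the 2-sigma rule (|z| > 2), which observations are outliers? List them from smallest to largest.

188, 192

Cutoffs at x̄ ± 2s: 135.53 ± 2·25.18 = [85.17, 185.89].
188: z = 2.08, |z| > 2 → outlier.
192: z = 2.24, |z| > 2 → outlier.
Every other value lies within [85.17, 185.89].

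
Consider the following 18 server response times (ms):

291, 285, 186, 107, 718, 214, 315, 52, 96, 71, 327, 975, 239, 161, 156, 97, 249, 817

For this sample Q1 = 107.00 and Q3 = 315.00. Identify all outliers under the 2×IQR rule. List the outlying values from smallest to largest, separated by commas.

817, 975

IQR = Q3 − Q1 = 315.00 − 107.00 = 208.00.
Lower fence = Q1 − 2·IQR = 107.00 − 416.00 = -309.00.
Upper fence = Q3 + 2·IQR = 315.00 + 416.00 = 731.00.
817 > 731.00 → outlier.
975 > 731.00 → outlier.
All remaining values lie within [-309.00, 731.00].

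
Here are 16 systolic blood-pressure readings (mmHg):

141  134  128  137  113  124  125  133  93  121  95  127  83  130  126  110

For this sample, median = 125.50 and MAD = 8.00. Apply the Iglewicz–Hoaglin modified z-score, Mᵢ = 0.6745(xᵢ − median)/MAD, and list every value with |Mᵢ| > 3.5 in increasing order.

83

|Mᵢ| > 3.5 ⇔ |xᵢ − 125.50| > 3.5·8.00/0.6745 = 41.51.
So outliers lie outside [83.99, 167.01].
83: M = -3.58 → outlier.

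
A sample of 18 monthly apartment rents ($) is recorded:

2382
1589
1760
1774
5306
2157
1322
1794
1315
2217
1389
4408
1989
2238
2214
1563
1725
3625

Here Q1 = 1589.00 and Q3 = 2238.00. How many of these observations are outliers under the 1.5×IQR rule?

IQR = 649.00; fences at 1589.00 − 973.50 = 615.50 and 2238.00 + 973.50 = 3211.50.
Outside the cutoffs: 3625, 4408, 5306.

3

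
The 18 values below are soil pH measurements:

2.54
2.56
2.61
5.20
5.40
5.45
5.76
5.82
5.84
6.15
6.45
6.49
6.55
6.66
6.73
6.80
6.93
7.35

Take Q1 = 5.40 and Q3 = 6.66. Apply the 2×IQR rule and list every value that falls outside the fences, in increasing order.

2.54, 2.56, 2.61

IQR = Q3 − Q1 = 6.66 − 5.40 = 1.26.
Lower fence = Q1 − 2·IQR = 5.40 − 2.52 = 2.88.
Upper fence = Q3 + 2·IQR = 6.66 + 2.52 = 9.18.
2.54 < 2.88 → outlier.
2.56 < 2.88 → outlier.
2.61 < 2.88 → outlier.
All remaining values lie within [2.88, 9.18].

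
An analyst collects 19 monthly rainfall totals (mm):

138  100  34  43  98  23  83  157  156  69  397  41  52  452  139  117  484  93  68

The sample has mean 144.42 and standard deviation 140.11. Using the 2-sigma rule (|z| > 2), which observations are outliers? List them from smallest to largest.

452, 484

Cutoffs at x̄ ± 2s: 144.42 ± 2·140.11 = [-135.80, 424.64].
452: z = 2.20, |z| > 2 → outlier.
484: z = 2.42, |z| > 2 → outlier.
Every other value lies within [-135.80, 424.64].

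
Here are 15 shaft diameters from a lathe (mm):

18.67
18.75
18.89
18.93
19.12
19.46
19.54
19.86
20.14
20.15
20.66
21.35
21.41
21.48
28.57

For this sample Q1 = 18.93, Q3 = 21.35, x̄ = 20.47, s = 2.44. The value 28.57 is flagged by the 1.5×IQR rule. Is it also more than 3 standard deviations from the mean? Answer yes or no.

yes

z = (28.57 − 20.47) / 2.44 = 3.32.
|z| = 3.32 > 3.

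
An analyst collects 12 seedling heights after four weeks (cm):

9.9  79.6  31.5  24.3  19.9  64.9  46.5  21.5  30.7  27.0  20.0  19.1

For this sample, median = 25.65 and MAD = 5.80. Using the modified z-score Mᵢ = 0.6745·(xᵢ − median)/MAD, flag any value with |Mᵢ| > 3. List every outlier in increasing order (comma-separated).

|Mᵢ| > 3 ⇔ |xᵢ − 25.65| > 3·5.80/0.6745 = 25.80.
So outliers lie outside [-0.15, 51.45].
64.9: M = 4.56 → outlier.
79.6: M = 6.27 → outlier.

64.9, 79.6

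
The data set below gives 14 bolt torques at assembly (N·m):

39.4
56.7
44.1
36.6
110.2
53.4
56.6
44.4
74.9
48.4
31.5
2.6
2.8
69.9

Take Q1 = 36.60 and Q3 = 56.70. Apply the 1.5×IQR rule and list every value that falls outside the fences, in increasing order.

2.6, 2.8, 110.2

IQR = Q3 − Q1 = 56.70 − 36.60 = 20.10.
Lower fence = Q1 − 1.5·IQR = 36.60 − 30.15 = 6.45.
Upper fence = Q3 + 1.5·IQR = 56.70 + 30.15 = 86.85.
2.6 < 6.45 → outlier.
2.8 < 6.45 → outlier.
110.2 > 86.85 → outlier.
All remaining values lie within [6.45, 86.85].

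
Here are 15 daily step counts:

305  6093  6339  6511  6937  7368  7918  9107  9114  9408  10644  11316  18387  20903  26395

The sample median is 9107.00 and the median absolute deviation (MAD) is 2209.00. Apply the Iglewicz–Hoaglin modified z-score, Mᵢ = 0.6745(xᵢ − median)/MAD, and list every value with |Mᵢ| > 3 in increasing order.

|Mᵢ| > 3 ⇔ |xᵢ − 9107.00| > 3·2209.00/0.6745 = 9825.06.
So outliers lie outside [-718.06, 18932.06].
20903: M = 3.60 → outlier.
26395: M = 5.28 → outlier.

20903, 26395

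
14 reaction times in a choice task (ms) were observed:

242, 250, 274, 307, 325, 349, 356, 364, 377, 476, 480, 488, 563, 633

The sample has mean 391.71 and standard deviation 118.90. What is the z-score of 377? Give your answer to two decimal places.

-0.12

z = (377 − 391.71) / 118.90 = -0.12.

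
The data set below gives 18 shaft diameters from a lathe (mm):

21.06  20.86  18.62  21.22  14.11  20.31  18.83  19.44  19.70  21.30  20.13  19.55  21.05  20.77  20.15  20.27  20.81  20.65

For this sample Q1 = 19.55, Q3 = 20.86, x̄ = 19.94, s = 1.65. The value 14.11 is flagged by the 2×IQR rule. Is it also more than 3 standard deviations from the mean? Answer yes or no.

yes

z = (14.11 − 19.94) / 1.65 = -3.53.
|z| = 3.53 > 3.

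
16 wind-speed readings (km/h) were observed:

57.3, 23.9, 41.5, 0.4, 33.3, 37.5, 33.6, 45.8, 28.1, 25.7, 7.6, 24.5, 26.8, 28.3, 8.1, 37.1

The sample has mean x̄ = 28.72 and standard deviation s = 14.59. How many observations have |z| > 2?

0

Cutoffs: x̄ ± 2s = [-0.46, 57.90].
Every value lies within the cutoffs.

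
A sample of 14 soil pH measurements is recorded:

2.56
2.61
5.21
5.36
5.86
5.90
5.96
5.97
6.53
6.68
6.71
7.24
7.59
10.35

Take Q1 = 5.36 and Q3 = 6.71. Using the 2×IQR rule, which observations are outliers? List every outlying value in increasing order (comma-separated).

2.56, 2.61, 10.35

IQR = Q3 − Q1 = 6.71 − 5.36 = 1.35.
Lower fence = Q1 − 2·IQR = 5.36 − 2.70 = 2.66.
Upper fence = Q3 + 2·IQR = 6.71 + 2.70 = 9.41.
2.56 < 2.66 → outlier.
2.61 < 2.66 → outlier.
10.35 > 9.41 → outlier.
All remaining values lie within [2.66, 9.41].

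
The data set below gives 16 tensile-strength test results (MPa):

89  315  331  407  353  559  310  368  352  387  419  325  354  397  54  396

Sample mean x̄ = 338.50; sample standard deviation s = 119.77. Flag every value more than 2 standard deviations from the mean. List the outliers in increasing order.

Cutoffs at x̄ ± 2s: 338.50 ± 2·119.77 = [98.96, 578.04].
54: z = -2.38, |z| > 2 → outlier.
89: z = -2.08, |z| > 2 → outlier.
Every other value lies within [98.96, 578.04].

54, 89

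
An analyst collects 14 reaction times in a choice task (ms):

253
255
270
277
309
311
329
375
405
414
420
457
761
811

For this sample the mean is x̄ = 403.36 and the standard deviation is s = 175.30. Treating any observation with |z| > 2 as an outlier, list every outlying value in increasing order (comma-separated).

761, 811

Cutoffs at x̄ ± 2s: 403.36 ± 2·175.30 = [52.76, 753.96].
761: z = 2.04, |z| > 2 → outlier.
811: z = 2.33, |z| > 2 → outlier.
Every other value lies within [52.76, 753.96].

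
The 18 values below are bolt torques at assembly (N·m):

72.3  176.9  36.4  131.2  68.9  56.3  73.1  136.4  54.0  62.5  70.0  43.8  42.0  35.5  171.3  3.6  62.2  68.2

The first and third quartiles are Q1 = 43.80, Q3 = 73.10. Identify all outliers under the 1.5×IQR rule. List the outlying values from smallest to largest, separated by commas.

IQR = Q3 − Q1 = 73.10 − 43.80 = 29.30.
Lower fence = Q1 − 1.5·IQR = 43.80 − 43.95 = -0.15.
Upper fence = Q3 + 1.5·IQR = 73.10 + 43.95 = 117.05.
131.2 > 117.05 → outlier.
136.4 > 117.05 → outlier.
171.3 > 117.05 → outlier.
176.9 > 117.05 → outlier.
All remaining values lie within [-0.15, 117.05].

131.2, 136.4, 171.3, 176.9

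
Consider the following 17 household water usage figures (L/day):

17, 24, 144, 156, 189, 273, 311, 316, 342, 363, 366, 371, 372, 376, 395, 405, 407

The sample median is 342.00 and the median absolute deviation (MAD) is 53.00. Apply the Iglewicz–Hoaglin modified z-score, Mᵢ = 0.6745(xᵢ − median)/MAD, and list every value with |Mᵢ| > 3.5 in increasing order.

17, 24

|Mᵢ| > 3.5 ⇔ |xᵢ − 342.00| > 3.5·53.00/0.6745 = 275.02.
So outliers lie outside [66.98, 617.02].
17: M = -4.14 → outlier.
24: M = -4.05 → outlier.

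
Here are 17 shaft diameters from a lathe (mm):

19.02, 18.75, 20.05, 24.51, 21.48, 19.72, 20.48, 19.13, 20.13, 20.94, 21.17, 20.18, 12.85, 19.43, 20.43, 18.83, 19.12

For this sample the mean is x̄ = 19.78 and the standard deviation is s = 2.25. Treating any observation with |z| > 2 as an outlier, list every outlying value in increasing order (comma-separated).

Cutoffs at x̄ ± 2s: 19.78 ± 2·2.25 = [15.28, 24.28].
12.85: z = -3.08, |z| > 2 → outlier.
24.51: z = 2.10, |z| > 2 → outlier.
Every other value lies within [15.28, 24.28].

12.85, 24.51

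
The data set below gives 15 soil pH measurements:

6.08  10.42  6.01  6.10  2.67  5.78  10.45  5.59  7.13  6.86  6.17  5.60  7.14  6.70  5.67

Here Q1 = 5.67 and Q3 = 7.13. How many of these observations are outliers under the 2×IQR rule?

IQR = 1.46; fences at 5.67 − 2.92 = 2.75 and 7.13 + 2.92 = 10.05.
Outside the cutoffs: 2.67, 10.42, 10.45.

3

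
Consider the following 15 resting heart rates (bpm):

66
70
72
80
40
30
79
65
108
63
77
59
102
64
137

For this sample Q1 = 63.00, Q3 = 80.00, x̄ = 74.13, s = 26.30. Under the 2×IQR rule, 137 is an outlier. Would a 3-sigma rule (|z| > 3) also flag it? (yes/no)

no

z = (137 − 74.13) / 26.30 = 2.39.
|z| = 2.39 ≤ 3.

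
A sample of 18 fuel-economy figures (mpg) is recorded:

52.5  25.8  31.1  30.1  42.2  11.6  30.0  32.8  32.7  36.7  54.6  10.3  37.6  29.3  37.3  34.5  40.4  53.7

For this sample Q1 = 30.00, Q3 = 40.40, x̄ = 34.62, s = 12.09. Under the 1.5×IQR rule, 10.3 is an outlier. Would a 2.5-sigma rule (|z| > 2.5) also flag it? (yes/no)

no

z = (10.3 − 34.62) / 12.09 = -2.01.
|z| = 2.01 ≤ 2.5.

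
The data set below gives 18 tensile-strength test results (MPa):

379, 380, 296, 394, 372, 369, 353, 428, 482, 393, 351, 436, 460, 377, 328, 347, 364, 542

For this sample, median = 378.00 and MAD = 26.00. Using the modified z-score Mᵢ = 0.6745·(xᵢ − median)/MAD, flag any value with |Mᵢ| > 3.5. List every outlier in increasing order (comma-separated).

542

|Mᵢ| > 3.5 ⇔ |xᵢ − 378.00| > 3.5·26.00/0.6745 = 134.91.
So outliers lie outside [243.09, 512.91].
542: M = 4.25 → outlier.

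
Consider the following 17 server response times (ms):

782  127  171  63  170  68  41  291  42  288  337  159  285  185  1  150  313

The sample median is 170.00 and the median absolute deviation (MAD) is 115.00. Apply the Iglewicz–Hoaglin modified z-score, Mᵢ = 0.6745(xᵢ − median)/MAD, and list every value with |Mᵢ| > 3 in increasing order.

782

|Mᵢ| > 3 ⇔ |xᵢ − 170.00| > 3·115.00/0.6745 = 511.49.
So outliers lie outside [-341.49, 681.49].
782: M = 3.59 → outlier.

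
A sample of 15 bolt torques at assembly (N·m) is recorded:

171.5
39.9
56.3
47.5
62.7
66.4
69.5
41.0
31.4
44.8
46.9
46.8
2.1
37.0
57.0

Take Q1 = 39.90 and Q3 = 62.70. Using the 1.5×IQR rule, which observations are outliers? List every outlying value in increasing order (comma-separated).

2.1, 171.5

IQR = Q3 − Q1 = 62.70 − 39.90 = 22.80.
Lower fence = Q1 − 1.5·IQR = 39.90 − 34.20 = 5.70.
Upper fence = Q3 + 1.5·IQR = 62.70 + 34.20 = 96.90.
2.1 < 5.70 → outlier.
171.5 > 96.90 → outlier.
All remaining values lie within [5.70, 96.90].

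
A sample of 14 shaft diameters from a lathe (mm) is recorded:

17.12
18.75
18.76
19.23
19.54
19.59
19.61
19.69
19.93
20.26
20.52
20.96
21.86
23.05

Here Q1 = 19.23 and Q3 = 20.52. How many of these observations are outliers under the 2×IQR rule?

0

IQR = 1.29; fences at 19.23 − 2.58 = 16.65 and 20.52 + 2.58 = 23.10.
Every value lies within the cutoffs.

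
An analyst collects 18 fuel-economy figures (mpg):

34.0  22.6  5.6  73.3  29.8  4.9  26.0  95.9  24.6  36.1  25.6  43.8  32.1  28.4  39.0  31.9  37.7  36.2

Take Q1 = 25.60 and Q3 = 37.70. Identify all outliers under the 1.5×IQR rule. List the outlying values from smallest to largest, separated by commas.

IQR = Q3 − Q1 = 37.70 − 25.60 = 12.10.
Lower fence = Q1 − 1.5·IQR = 25.60 − 18.15 = 7.45.
Upper fence = Q3 + 1.5·IQR = 37.70 + 18.15 = 55.85.
4.9 < 7.45 → outlier.
5.6 < 7.45 → outlier.
73.3 > 55.85 → outlier.
95.9 > 55.85 → outlier.
All remaining values lie within [7.45, 55.85].

4.9, 5.6, 73.3, 95.9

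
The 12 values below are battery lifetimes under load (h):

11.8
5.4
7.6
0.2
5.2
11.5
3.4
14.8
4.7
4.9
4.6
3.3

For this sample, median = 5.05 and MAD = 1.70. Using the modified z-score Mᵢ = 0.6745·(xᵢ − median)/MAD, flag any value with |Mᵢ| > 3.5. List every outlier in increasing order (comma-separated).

14.8

|Mᵢ| > 3.5 ⇔ |xᵢ − 5.05| > 3.5·1.70/0.6745 = 8.82.
So outliers lie outside [-3.77, 13.87].
14.8: M = 3.87 → outlier.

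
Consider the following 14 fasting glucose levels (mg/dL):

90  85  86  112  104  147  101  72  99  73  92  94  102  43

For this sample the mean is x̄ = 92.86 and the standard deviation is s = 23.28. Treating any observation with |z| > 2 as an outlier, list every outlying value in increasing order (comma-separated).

43, 147

Cutoffs at x̄ ± 2s: 92.86 ± 2·23.28 = [46.30, 139.42].
43: z = -2.14, |z| > 2 → outlier.
147: z = 2.33, |z| > 2 → outlier.
Every other value lies within [46.30, 139.42].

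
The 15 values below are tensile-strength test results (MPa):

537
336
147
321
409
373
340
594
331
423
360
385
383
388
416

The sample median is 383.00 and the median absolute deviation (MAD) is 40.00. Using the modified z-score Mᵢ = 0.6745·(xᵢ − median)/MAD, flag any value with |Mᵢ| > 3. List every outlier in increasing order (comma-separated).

147, 594

|Mᵢ| > 3 ⇔ |xᵢ − 383.00| > 3·40.00/0.6745 = 177.91.
So outliers lie outside [205.09, 560.91].
147: M = -3.98 → outlier.
594: M = 3.56 → outlier.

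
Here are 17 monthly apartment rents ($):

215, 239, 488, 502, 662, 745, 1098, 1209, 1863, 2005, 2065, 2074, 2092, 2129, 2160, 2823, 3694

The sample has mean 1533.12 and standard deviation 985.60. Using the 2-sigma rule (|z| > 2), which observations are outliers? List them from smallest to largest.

Cutoffs at x̄ ± 2s: 1533.12 ± 2·985.60 = [-438.08, 3504.32].
3694: z = 2.19, |z| > 2 → outlier.
Every other value lies within [-438.08, 3504.32].

3694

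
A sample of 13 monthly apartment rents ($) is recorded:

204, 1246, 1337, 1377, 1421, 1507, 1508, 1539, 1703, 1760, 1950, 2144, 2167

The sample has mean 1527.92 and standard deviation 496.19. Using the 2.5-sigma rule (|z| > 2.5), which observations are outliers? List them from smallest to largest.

204

Cutoffs at x̄ ± 2.5s: 1527.92 ± 2.5·496.19 = [287.445, 2768.395].
204: z = -2.67, |z| > 2.5 → outlier.
Every other value lies within [287.445, 2768.395].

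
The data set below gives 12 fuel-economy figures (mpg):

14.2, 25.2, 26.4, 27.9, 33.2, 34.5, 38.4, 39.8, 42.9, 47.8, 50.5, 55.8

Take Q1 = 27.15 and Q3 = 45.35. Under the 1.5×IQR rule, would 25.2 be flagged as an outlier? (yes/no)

no

IQR = Q3 − Q1 = 45.35 − 27.15 = 18.20.
Lower fence = Q1 − 1.5·IQR = 27.15 − 27.30 = -0.15.
Upper fence = Q3 + 1.5·IQR = 45.35 + 27.30 = 72.65.
25.2 lies within [-0.15, 72.65].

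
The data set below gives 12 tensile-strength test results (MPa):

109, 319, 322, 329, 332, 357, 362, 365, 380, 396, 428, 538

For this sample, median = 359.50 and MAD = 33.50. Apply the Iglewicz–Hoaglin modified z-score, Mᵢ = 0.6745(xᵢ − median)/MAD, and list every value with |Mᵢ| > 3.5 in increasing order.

|Mᵢ| > 3.5 ⇔ |xᵢ − 359.50| > 3.5·33.50/0.6745 = 173.83.
So outliers lie outside [185.67, 533.33].
109: M = -5.04 → outlier.
538: M = 3.59 → outlier.

109, 538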